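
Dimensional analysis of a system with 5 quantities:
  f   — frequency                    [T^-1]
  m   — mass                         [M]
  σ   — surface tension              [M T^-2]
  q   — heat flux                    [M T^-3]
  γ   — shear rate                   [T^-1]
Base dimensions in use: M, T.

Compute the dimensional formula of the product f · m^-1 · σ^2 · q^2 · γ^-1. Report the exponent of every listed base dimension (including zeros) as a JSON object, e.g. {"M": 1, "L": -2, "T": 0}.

{"M": 3, "T": -10}

Dimensional matrix (M×T by f×m×σ×q×γ):
  M: [ 0  1  1  1  0]
  T: [-1  0 -2 -3 -1]
  [M]: (1)·0+(-1)·1+(2)·1+(2)·1+(-1)·0 = 3
  [T]: (1)·-1+(-1)·0+(2)·-2+(2)·-3+(-1)·-1 = -10
⇒ M^3 T^-10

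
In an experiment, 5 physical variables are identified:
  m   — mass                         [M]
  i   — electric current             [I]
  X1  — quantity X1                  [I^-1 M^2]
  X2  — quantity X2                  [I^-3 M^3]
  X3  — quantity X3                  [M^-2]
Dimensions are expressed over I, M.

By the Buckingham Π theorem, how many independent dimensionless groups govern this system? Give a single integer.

Write exponents as rows I,M / cols m,i,X1,X2,X3:
  I: [ 0  1 -1 -3  0]
  M: [ 1  0  2  3 -2]
Row reduction gives pivot columns m,i; rank = 2
5 vars − rank 2 = 3 Π groups

3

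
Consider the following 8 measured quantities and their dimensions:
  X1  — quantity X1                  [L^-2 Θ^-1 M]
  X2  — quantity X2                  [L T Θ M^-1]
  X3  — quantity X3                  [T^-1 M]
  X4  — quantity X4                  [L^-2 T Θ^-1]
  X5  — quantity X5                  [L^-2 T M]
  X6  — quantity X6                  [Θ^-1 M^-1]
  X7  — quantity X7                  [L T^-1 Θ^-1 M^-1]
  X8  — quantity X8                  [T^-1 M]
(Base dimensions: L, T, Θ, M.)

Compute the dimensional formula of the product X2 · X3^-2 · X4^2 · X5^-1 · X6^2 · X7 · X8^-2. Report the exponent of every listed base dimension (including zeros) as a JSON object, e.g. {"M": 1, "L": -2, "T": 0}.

{"L": 0, "T": 5, "Θ": -4, "M": -9}

Dimensional matrix (L×T×Θ×M by X1×X2×X3×X4×X5×X6×X7×X8):
  L: [-2  1  0 -2 -2  0  1  0]
  T: [ 0  1 -1  1  1  0 -1 -1]
  Θ: [-1  1  0 -1  0 -1 -1  0]
  M: [ 1 -1  1  0  1 -1 -1  1]
  [L]: (1)·1+(-2)·0+(2)·-2+(-1)·-2+(2)·0+(1)·1+(-2)·0 = 0
  [T]: (1)·1+(-2)·-1+(2)·1+(-1)·1+(2)·0+(1)·-1+(-2)·-1 = 5
  [Θ]: (1)·1+(-2)·0+(2)·-1+(-1)·0+(2)·-1+(1)·-1+(-2)·0 = -4
  [M]: (1)·-1+(-2)·1+(2)·0+(-1)·1+(2)·-1+(1)·-1+(-2)·1 = -9
⇒ T^5 Θ^-4 M^-9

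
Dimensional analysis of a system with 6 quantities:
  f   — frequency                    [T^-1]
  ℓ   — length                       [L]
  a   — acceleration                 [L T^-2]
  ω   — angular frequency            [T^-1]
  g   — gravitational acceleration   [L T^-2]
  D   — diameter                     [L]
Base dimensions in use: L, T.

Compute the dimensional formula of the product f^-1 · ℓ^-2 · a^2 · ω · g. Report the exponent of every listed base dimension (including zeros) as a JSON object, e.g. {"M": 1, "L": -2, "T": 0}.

{"L": 1, "T": -6}

Write exponents as rows L,T / cols f,ℓ,a,ω,g,D:
  L: [ 0  1  1  0  1  1]
  T: [-1  0 -2 -1 -2  0]
  [L]: (-1)·0+(-2)·1+(2)·1+(1)·0+(1)·1 = 1
  [T]: (-1)·-1+(-2)·0+(2)·-2+(1)·-1+(1)·-2 = -6
⇒ L T^-6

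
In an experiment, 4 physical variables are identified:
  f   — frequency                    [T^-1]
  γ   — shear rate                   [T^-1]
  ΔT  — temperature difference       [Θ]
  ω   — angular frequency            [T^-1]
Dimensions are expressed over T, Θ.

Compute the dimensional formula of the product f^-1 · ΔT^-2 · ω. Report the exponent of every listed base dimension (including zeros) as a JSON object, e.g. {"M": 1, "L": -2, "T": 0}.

{"T": 0, "Θ": -2}

Exponent matrix [T,Θ] × [f,γ,ΔT,ω]:
  T: [-1 -1  0 -1]
  Θ: [ 0  0  1  0]
  [T]: (-1)·-1+(-2)·0+(1)·-1 = 0
  [Θ]: (-1)·0+(-2)·1+(1)·0 = -2
⇒ Θ^-2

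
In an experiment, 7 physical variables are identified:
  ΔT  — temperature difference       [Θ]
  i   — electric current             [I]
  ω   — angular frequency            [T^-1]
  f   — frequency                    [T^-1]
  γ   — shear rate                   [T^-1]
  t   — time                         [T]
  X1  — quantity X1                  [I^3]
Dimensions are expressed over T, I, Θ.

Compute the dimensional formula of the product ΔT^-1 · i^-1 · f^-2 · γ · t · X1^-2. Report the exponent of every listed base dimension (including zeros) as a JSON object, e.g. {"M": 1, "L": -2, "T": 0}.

Dimensional matrix (T×I×Θ by ΔT×i×ω×f×γ×t×X1):
  T: [ 0  0 -1 -1 -1  1  0]
  I: [ 0  1  0  0  0  0  3]
  Θ: [ 1  0  0  0  0  0  0]
  [T]: (-1)·0+(-1)·0+(-2)·-1+(1)·-1+(1)·1+(-2)·0 = 2
  [I]: (-1)·0+(-1)·1+(-2)·0+(1)·0+(1)·0+(-2)·3 = -7
  [Θ]: (-1)·1+(-1)·0+(-2)·0+(1)·0+(1)·0+(-2)·0 = -1
⇒ T^2 I^-7 Θ^-1

{"T": 2, "I": -7, "Θ": -1}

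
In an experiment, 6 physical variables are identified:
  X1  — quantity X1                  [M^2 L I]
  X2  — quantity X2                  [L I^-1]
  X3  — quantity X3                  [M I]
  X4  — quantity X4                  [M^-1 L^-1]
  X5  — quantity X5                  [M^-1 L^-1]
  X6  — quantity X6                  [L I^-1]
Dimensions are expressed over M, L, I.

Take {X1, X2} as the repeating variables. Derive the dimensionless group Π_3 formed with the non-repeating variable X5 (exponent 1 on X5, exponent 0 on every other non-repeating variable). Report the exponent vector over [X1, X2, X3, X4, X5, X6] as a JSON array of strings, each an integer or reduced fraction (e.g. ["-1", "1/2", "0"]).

["1/2", "1/2", "0", "0", "1", "0"]

Write exponents as rows M,L,I / cols X1,X2,X3,X4,X5,X6:
  M: [ 2  0  1 -1 -1  0]
  L: [ 1  1  0 -1 -1  1]
  I: [ 1 -1  1  0  0 -1]
RREF → pivots at {X1,X2} ⇒ r = 2
Pivot set = {X1,X2}, free = {X3,X4,X5,X6}
RREF:
  r0: [   1    0  1/2 -1/2 -1/2    0]
  r1: [   0    1 -1/2 -1/2 -1/2    1]
  r2: [   0    0    0    0    0    0]
Fix exponent of X5 at 1, X3 at 0, X4 at 0, X6 at 0; solve each RREF row for its pivot's exponent:
  r0: exp(X1) + (-1/2)·1 = 0 ⇒ exp(X1) = 1/2
  r1: exp(X2) + (-1/2)·1 = 0 ⇒ exp(X2) = 1/2
Π_3 = X1^(1/2) · X2^(1/2) · X5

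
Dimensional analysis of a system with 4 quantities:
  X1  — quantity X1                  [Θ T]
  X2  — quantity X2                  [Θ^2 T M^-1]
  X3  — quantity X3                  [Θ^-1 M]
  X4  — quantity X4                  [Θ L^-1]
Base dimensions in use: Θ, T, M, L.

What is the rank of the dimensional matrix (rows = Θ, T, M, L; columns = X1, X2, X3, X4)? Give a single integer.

Dimensional matrix (Θ×T×M×L by X1×X2×X3×X4):
  Θ: [ 1  2 -1  1]
  T: [ 1  1  0  0]
  M: [ 0 -1  1  0]
  L: [ 0  0  0 -1]
Echelon form has 3 nonzero rows (pivots: X1,X2,X4)

3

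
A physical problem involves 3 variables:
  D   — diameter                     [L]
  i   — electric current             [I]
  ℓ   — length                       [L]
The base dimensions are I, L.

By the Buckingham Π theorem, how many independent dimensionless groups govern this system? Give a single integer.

Dimensional matrix (I×L by D×i×ℓ):
  I: [ 0  1  0]
  L: [ 1  0  1]
Row reduction gives pivot columns D,i; rank = 2
n=3, r=2 ⇒ 1 dimensionless group

1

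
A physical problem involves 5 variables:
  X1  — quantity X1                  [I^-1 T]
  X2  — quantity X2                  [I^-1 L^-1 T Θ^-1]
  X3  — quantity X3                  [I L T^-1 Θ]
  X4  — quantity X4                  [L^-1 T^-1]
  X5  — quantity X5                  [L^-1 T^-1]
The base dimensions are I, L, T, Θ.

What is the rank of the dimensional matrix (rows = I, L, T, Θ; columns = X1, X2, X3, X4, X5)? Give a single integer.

3

Write exponents as rows I,L,T,Θ / cols X1,X2,X3,X4,X5:
  I: [-1 -1  1  0  0]
  L: [ 0 -1  1 -1 -1]
  T: [ 1  1 -1 -1 -1]
  Θ: [ 0 -1  1  0  0]
Echelon form has 3 nonzero rows (pivots: X1,X2,X4)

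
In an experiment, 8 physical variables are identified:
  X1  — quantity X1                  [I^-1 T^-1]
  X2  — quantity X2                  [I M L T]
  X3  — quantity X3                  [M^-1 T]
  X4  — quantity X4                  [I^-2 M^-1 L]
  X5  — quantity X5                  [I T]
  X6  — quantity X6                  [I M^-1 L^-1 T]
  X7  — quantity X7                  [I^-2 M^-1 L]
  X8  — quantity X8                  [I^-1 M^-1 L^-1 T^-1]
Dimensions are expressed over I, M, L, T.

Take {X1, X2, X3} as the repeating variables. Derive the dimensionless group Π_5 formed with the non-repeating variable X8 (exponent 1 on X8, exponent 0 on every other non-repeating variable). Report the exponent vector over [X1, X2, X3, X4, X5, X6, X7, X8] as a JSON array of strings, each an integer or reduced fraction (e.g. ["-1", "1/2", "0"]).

Write exponents as rows I,M,L,T / cols X1,X2,X3,X4,X5,X6,X7,X8:
  I: [-1  1  0 -2  1  1 -2 -1]
  M: [ 0  1 -1 -1  0 -1 -1 -1]
  L: [ 0  1  0  1  0 -1  1 -1]
  T: [-1  1  1  0  1  1  0 -1]
RREF → pivots at {X1,X2,X3} ⇒ r = 3
Repeat: X1,X2,X3; free: X4,X5,X6,X7,X8
RREF:
  r0: [   1    0    0    3   -1   -2    3    0]
  r1: [   0    1    0    1    0   -1    1   -1]
  r2: [   0    0    1    2    0    0    2    0]
  r3: [   0    0    0    0    0    0    0    0]
Fix exponent of X8 at 1, X4 at 0, X5 at 0, X6 at 0, X7 at 0; solve each RREF row for its pivot's exponent:
  r0: exp(X1) + (0)·1 = 0 ⇒ exp(X1) = 0
  r1: exp(X2) + (-1)·1 = 0 ⇒ exp(X2) = 1
  r2: exp(X3) + (0)·1 = 0 ⇒ exp(X3) = 0
Π_5 = X2 · X8

["0", "1", "0", "0", "0", "0", "0", "1"]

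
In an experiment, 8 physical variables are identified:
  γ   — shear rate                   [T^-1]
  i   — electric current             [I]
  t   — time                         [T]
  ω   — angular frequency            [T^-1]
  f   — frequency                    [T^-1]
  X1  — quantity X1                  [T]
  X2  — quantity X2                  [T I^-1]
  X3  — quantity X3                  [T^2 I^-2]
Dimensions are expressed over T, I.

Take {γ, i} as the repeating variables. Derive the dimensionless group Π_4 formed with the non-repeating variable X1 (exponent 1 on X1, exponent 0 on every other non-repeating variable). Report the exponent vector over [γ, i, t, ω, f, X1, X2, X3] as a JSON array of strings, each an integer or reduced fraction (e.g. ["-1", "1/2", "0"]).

["1", "0", "0", "0", "0", "1", "0", "0"]

Dimensional matrix (T×I by γ×i×t×ω×f×X1×X2×X3):
  T: [-1  0  1 -1 -1  1  1  2]
  I: [ 0  1  0  0  0  0 -1 -2]
RREF → pivots at {γ,i} ⇒ r = 2
Pivot set = {γ,i}, free = {t,ω,f,X1,X2,X3}
RREF:
  r0: [   1    0   -1    1    1   -1   -1   -2]
  r1: [   0    1    0    0    0    0   -1   -2]
Fix exponent of X1 at 1, t at 0, ω at 0, f at 0, X2 at 0, X3 at 0; solve each RREF row for its pivot's exponent:
  r0: exp(γ) + (-1)·1 = 0 ⇒ exp(γ) = 1
  r1: exp(i) + (0)·1 = 0 ⇒ exp(i) = 0
Π_4 = γ · X1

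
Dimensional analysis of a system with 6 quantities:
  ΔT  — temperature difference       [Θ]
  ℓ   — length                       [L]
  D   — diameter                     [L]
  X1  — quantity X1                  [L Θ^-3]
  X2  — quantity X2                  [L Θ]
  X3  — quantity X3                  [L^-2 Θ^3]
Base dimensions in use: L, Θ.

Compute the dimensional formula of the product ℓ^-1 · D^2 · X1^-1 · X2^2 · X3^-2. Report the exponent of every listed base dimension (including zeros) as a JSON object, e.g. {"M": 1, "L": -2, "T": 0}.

Exponent matrix [L,Θ] × [ΔT,ℓ,D,X1,X2,X3]:
  L: [ 0  1  1  1  1 -2]
  Θ: [ 1  0  0 -3  1  3]
  [L]: (-1)·1+(2)·1+(-1)·1+(2)·1+(-2)·-2 = 6
  [Θ]: (-1)·0+(2)·0+(-1)·-3+(2)·1+(-2)·3 = -1
⇒ L^6 Θ^-1

{"L": 6, "Θ": -1}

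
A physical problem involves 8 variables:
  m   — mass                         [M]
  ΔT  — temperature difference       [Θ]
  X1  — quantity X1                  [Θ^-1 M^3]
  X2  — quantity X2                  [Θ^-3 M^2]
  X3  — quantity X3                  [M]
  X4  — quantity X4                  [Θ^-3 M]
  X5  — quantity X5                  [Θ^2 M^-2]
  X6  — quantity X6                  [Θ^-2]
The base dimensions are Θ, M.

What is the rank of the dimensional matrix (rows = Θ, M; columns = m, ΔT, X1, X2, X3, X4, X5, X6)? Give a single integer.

2

Exponent matrix [Θ,M] × [m,ΔT,X1,X2,X3,X4,X5,X6]:
  Θ: [ 0  1 -1 -3  0 -3  2 -2]
  M: [ 1  0  3  2  1  1 -2  0]
RREF → pivots at {m,ΔT} ⇒ r = 2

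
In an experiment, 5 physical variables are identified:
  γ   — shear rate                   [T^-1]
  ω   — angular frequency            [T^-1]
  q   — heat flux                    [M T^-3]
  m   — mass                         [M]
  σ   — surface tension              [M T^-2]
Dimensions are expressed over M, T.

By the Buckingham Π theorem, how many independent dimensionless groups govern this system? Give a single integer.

3

Dimensional matrix (M×T by γ×ω×q×m×σ):
  M: [ 0  0  1  1  1]
  T: [-1 -1 -3  0 -2]
Row reduction gives pivot columns γ,q; rank = 2
n=5, r=2 ⇒ 3 dimensionless groups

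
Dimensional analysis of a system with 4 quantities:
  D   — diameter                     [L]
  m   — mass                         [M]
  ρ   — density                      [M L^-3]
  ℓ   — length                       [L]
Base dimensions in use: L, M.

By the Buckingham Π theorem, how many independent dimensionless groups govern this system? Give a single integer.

Write exponents as rows L,M / cols D,m,ρ,ℓ:
  L: [ 1  0 -3  1]
  M: [ 0  1  1  0]
Row reduction gives pivot columns D,m; rank = 2
Π count = n − r = 4 − 2 = 2

2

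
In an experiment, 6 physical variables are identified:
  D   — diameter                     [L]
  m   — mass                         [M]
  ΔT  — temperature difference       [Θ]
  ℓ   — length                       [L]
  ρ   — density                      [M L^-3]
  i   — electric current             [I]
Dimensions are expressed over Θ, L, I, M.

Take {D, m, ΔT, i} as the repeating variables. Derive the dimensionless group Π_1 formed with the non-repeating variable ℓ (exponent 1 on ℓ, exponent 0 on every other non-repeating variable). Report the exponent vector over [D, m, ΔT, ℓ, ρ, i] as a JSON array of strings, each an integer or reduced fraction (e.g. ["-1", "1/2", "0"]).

Write exponents as rows Θ,L,I,M / cols D,m,ΔT,ℓ,ρ,i:
  Θ: [ 0  0  1  0  0  0]
  L: [ 1  0  0  1 -3  0]
  I: [ 0  0  0  0  0  1]
  M: [ 0  1  0  0  1  0]
RREF → pivots at {D,m,ΔT,i} ⇒ r = 4
Pivot set = {D,m,ΔT,i}, free = {ℓ,ρ}
RREF:
  r0: [   1    0    0    1   -3    0]
  r1: [   0    1    0    0    1    0]
  r2: [   0    0    1    0    0    0]
  r3: [   0    0    0    0    0    1]
Fix exponent of ℓ at 1, ρ at 0; solve each RREF row for its pivot's exponent:
  r0: exp(D) + (1)·1 = 0 ⇒ exp(D) = -1
  r1: exp(m) + (0)·1 = 0 ⇒ exp(m) = 0
  r2: exp(ΔT) + (0)·1 = 0 ⇒ exp(ΔT) = 0
  r3: exp(i) + (0)·1 = 0 ⇒ exp(i) = 0
Π_1 = D^-1 · ℓ

["-1", "0", "0", "1", "0", "0"]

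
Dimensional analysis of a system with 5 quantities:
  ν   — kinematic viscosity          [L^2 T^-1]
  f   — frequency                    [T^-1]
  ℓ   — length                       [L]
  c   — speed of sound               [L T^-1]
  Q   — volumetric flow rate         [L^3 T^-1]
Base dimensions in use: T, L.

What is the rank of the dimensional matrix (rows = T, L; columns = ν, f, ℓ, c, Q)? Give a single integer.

2

Write exponents as rows T,L / cols ν,f,ℓ,c,Q:
  T: [-1 -1  0 -1 -1]
  L: [ 2  0  1  1  3]
Echelon form has 2 nonzero rows (pivots: ν,f)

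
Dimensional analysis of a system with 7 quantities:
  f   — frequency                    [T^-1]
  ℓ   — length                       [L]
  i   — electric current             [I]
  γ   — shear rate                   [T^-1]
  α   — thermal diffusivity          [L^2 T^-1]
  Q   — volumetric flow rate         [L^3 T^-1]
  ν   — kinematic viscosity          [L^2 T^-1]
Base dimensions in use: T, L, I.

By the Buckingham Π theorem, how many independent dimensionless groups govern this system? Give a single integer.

Exponent matrix [T,L,I] × [f,ℓ,i,γ,α,Q,ν]:
  T: [-1  0  0 -1 -1 -1 -1]
  L: [ 0  1  0  0  2  3  2]
  I: [ 0  0  1  0  0  0  0]
Echelon form has 3 nonzero rows (pivots: f,ℓ,i)
Π count = n − r = 7 − 3 = 4

4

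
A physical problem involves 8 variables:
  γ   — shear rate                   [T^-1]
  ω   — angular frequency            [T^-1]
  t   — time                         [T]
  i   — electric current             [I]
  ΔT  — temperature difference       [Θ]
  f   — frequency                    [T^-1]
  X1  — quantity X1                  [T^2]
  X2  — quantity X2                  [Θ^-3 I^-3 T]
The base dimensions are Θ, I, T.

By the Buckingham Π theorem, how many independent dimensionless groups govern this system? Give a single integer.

5

Exponent matrix [Θ,I,T] × [γ,ω,t,i,ΔT,f,X1,X2]:
  Θ: [ 0  0  0  0  1  0  0 -3]
  I: [ 0  0  0  1  0  0  0 -3]
  T: [-1 -1  1  0  0 -1  2  1]
RREF → pivots at {γ,i,ΔT} ⇒ r = 3
8 vars − rank 3 = 5 Π groups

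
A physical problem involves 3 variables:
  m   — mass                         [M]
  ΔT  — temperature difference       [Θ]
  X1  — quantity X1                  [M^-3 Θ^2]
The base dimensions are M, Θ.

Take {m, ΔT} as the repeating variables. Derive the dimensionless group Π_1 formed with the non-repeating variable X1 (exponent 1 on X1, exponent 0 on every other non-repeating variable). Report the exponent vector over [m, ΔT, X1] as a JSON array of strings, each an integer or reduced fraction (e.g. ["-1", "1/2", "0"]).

["3", "-2", "1"]

Exponent matrix [M,Θ] × [m,ΔT,X1]:
  M: [ 1  0 -3]
  Θ: [ 0  1  2]
Echelon form has 2 nonzero rows (pivots: m,ΔT)
Repeat: m,ΔT; free: X1
RREF:
  r0: [   1    0   -3]
  r1: [   0    1    2]
Fix exponent of X1 at 1; solve each RREF row for its pivot's exponent:
  r0: exp(m) + (-3)·1 = 0 ⇒ exp(m) = 3
  r1: exp(ΔT) + (2)·1 = 0 ⇒ exp(ΔT) = -2
Π_1 = m^3 · ΔT^-2 · X1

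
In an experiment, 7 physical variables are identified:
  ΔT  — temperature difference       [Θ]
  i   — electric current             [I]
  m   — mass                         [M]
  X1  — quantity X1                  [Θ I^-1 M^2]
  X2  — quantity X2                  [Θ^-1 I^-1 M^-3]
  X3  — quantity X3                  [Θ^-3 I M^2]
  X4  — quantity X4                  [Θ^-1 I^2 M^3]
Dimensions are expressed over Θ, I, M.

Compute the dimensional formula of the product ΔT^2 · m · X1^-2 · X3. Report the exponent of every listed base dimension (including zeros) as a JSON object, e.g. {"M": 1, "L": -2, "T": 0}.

{"Θ": -3, "I": 3, "M": -1}

Dimensional matrix (Θ×I×M by ΔT×i×m×X1×X2×X3×X4):
  Θ: [ 1  0  0  1 -1 -3 -1]
  I: [ 0  1  0 -1 -1  1  2]
  M: [ 0  0  1  2 -3  2  3]
  [Θ]: (2)·1+(1)·0+(-2)·1+(1)·-3 = -3
  [I]: (2)·0+(1)·0+(-2)·-1+(1)·1 = 3
  [M]: (2)·0+(1)·1+(-2)·2+(1)·2 = -1
⇒ Θ^-3 I^3 M^-1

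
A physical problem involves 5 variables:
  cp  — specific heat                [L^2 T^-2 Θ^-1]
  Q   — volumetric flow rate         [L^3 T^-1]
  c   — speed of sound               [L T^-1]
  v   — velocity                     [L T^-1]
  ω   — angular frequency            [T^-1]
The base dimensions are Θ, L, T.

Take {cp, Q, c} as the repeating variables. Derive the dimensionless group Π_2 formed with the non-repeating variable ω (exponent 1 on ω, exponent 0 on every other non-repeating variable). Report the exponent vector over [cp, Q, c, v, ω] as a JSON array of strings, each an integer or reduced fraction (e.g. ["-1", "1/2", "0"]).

["0", "1/2", "-3/2", "0", "1"]

Write exponents as rows Θ,L,T / cols cp,Q,c,v,ω:
  Θ: [-1  0  0  0  0]
  L: [ 2  3  1  1  0]
  T: [-2 -1 -1 -1 -1]
Row reduction gives pivot columns cp,Q,c; rank = 3
Repeat: cp,Q,c; free: v,ω
RREF:
  r0: [   1    0    0    0    0]
  r1: [   0    1    0    0 -1/2]
  r2: [   0    0    1    1  3/2]
Fix exponent of ω at 1, v at 0; solve each RREF row for its pivot's exponent:
  r0: exp(cp) + (0)·1 = 0 ⇒ exp(cp) = 0
  r1: exp(Q) + (-1/2)·1 = 0 ⇒ exp(Q) = 1/2
  r2: exp(c) + (3/2)·1 = 0 ⇒ exp(c) = -3/2
Π_2 = Q^(1/2) · c^(-3/2) · ω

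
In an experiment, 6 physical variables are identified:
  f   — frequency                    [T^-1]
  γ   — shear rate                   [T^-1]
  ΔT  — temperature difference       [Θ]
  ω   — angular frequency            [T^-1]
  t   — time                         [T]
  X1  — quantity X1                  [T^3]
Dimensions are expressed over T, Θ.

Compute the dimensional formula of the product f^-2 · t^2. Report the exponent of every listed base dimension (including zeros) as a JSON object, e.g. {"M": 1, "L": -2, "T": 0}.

{"T": 4, "Θ": 0}

Dimensional matrix (T×Θ by f×γ×ΔT×ω×t×X1):
  T: [-1 -1  0 -1  1  3]
  Θ: [ 0  0  1  0  0  0]
  [T]: (-2)·-1+(2)·1 = 4
  [Θ]: (-2)·0+(2)·0 = 0
⇒ T^4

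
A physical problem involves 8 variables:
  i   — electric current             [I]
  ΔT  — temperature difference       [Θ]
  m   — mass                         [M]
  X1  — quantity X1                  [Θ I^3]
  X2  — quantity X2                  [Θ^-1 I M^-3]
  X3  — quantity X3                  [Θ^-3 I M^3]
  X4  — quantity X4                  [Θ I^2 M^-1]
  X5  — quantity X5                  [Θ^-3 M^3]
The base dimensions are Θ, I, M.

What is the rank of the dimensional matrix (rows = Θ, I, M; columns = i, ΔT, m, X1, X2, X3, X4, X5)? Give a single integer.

3

Write exponents as rows Θ,I,M / cols i,ΔT,m,X1,X2,X3,X4,X5:
  Θ: [ 0  1  0  1 -1 -3  1 -3]
  I: [ 1  0  0  3  1  1  2  0]
  M: [ 0  0  1  0 -3  3 -1  3]
RREF → pivots at {i,ΔT,m} ⇒ r = 3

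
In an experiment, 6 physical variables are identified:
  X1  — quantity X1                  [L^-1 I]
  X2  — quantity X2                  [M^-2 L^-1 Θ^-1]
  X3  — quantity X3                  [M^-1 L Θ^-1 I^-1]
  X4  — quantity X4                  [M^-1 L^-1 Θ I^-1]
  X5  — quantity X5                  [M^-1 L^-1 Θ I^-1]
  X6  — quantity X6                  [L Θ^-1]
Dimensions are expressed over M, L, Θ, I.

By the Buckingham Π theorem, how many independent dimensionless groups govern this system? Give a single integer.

Dimensional matrix (M×L×Θ×I by X1×X2×X3×X4×X5×X6):
  M: [ 0 -2 -1 -1 -1  0]
  L: [-1 -1  1 -1 -1  1]
  Θ: [ 0 -1 -1  1  1 -1]
  I: [ 1  0 -1 -1 -1  0]
Row reduction gives pivot columns X1,X2,X3; rank = 3
6 vars − rank 3 = 3 Π groups

3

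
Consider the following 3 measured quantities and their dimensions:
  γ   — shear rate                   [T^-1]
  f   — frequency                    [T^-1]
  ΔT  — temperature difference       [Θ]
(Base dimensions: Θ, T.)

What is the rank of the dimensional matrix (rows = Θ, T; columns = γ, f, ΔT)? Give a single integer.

2

Write exponents as rows Θ,T / cols γ,f,ΔT:
  Θ: [ 0  0  1]
  T: [-1 -1  0]
Row reduction gives pivot columns γ,ΔT; rank = 2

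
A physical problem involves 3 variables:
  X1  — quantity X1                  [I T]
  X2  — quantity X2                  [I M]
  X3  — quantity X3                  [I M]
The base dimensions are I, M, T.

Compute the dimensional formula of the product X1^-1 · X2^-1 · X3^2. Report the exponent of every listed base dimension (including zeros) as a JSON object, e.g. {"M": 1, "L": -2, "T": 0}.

{"I": 0, "M": 1, "T": -1}

Write exponents as rows I,M,T / cols X1,X2,X3:
  I: [ 1  1  1]
  M: [ 0  1  1]
  T: [ 1  0  0]
  [I]: (-1)·1+(-1)·1+(2)·1 = 0
  [M]: (-1)·0+(-1)·1+(2)·1 = 1
  [T]: (-1)·1+(-1)·0+(2)·0 = -1
⇒ M T^-1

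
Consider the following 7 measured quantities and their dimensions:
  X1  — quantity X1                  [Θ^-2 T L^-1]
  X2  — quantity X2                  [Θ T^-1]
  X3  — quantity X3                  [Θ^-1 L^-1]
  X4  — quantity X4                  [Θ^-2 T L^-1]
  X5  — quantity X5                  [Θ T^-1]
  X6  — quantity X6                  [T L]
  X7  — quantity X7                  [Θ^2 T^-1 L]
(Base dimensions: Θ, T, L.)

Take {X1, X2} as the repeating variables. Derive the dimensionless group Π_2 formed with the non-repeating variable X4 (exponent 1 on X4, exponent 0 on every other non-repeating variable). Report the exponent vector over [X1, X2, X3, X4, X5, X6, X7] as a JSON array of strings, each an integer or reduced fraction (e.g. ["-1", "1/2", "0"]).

["-1", "0", "0", "1", "0", "0", "0"]

Write exponents as rows Θ,T,L / cols X1,X2,X3,X4,X5,X6,X7:
  Θ: [-2  1 -1 -2  1  0  2]
  T: [ 1 -1  0  1 -1  1 -1]
  L: [-1  0 -1 -1  0  1  1]
RREF → pivots at {X1,X2} ⇒ r = 2
Pivot set = {X1,X2}, free = {X3,X4,X5,X6,X7}
RREF:
  r0: [   1    0    1    1    0   -1   -1]
  r1: [   0    1    1    0    1   -2    0]
  r2: [   0    0    0    0    0    0    0]
Fix exponent of X4 at 1, X3 at 0, X5 at 0, X6 at 0, X7 at 0; solve each RREF row for its pivot's exponent:
  r0: exp(X1) + (1)·1 = 0 ⇒ exp(X1) = -1
  r1: exp(X2) + (0)·1 = 0 ⇒ exp(X2) = 0
Π_2 = X1^-1 · X4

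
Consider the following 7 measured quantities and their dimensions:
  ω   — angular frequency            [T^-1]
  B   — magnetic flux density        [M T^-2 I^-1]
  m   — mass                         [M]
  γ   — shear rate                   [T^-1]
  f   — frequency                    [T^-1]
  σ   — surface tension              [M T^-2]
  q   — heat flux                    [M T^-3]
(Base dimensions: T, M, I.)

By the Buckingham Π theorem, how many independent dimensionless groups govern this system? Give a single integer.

Write exponents as rows T,M,I / cols ω,B,m,γ,f,σ,q:
  T: [-1 -2  0 -1 -1 -2 -3]
  M: [ 0  1  1  0  0  1  1]
  I: [ 0 -1  0  0  0  0  0]
Echelon form has 3 nonzero rows (pivots: ω,B,m)
n=7, r=3 ⇒ 4 dimensionless groups

4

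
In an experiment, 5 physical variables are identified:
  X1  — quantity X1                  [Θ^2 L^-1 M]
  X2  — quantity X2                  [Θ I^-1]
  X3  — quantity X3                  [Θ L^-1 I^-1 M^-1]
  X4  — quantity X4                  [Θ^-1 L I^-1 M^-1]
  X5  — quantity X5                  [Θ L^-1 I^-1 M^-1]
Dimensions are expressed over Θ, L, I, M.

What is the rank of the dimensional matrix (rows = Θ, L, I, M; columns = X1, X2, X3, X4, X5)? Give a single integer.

Exponent matrix [Θ,L,I,M] × [X1,X2,X3,X4,X5]:
  Θ: [ 2  1  1 -1  1]
  L: [-1  0 -1  1 -1]
  I: [ 0 -1 -1 -1 -1]
  M: [ 1  0 -1 -1 -1]
Row reduction gives pivot columns X1,X2,X3; rank = 3

3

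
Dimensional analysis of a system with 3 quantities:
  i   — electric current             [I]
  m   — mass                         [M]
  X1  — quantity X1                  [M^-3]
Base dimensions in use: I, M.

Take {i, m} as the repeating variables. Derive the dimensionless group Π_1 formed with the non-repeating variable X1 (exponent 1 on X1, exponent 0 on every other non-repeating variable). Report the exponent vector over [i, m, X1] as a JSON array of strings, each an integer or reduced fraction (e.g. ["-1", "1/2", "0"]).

Dimensional matrix (I×M by i×m×X1):
  I: [ 1  0  0]
  M: [ 0  1 -3]
RREF → pivots at {i,m} ⇒ r = 2
Pivot set = {i,m}, free = {X1}
RREF:
  r0: [   1    0    0]
  r1: [   0    1   -3]
Fix exponent of X1 at 1; solve each RREF row for its pivot's exponent:
  r0: exp(i) + (0)·1 = 0 ⇒ exp(i) = 0
  r1: exp(m) + (-3)·1 = 0 ⇒ exp(m) = 3
Π_1 = m^3 · X1

["0", "3", "1"]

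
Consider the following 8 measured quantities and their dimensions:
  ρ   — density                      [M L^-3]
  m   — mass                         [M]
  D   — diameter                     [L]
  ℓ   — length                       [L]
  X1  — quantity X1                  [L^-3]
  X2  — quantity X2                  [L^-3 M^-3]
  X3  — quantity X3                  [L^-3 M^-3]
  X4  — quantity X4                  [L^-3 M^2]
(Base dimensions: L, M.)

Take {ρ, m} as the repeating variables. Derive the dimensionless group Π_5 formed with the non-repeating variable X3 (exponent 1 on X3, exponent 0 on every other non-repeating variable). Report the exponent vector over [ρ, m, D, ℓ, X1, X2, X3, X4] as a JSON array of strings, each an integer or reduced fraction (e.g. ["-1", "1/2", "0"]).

["-1", "4", "0", "0", "0", "0", "1", "0"]

Exponent matrix [L,M] × [ρ,m,D,ℓ,X1,X2,X3,X4]:
  L: [-3  0  1  1 -3 -3 -3 -3]
  M: [ 1  1  0  0  0 -3 -3  2]
RREF → pivots at {ρ,m} ⇒ r = 2
Pivot set = {ρ,m}, free = {D,ℓ,X1,X2,X3,X4}
RREF:
  r0: [   1    0 -1/3 -1/3    1    1    1    1]
  r1: [   0    1  1/3  1/3   -1   -4   -4    1]
Fix exponent of X3 at 1, D at 0, ℓ at 0, X1 at 0, X2 at 0, X4 at 0; solve each RREF row for its pivot's exponent:
  r0: exp(ρ) + (1)·1 = 0 ⇒ exp(ρ) = -1
  r1: exp(m) + (-4)·1 = 0 ⇒ exp(m) = 4
Π_5 = ρ^-1 · m^4 · X3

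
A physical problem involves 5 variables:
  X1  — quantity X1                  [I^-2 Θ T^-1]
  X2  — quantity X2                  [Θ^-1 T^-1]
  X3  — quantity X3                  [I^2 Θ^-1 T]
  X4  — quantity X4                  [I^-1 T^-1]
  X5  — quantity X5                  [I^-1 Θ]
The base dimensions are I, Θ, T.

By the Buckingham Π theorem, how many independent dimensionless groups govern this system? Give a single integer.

3

Write exponents as rows I,Θ,T / cols X1,X2,X3,X4,X5:
  I: [-2  0  2 -1 -1]
  Θ: [ 1 -1 -1  0  1]
  T: [-1 -1  1 -1  0]
RREF → pivots at {X1,X2} ⇒ r = 2
n=5, r=2 ⇒ 3 dimensionless groups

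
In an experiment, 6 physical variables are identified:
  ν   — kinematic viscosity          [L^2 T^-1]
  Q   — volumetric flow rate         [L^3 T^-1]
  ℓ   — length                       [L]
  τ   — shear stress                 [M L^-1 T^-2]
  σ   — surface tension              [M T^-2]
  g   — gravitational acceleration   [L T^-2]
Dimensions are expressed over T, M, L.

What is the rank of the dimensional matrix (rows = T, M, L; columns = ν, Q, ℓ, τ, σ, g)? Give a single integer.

3

Exponent matrix [T,M,L] × [ν,Q,ℓ,τ,σ,g]:
  T: [-1 -1  0 -2 -2 -2]
  M: [ 0  0  0  1  1  0]
  L: [ 2  3  1 -1  0  1]
Echelon form has 3 nonzero rows (pivots: ν,Q,τ)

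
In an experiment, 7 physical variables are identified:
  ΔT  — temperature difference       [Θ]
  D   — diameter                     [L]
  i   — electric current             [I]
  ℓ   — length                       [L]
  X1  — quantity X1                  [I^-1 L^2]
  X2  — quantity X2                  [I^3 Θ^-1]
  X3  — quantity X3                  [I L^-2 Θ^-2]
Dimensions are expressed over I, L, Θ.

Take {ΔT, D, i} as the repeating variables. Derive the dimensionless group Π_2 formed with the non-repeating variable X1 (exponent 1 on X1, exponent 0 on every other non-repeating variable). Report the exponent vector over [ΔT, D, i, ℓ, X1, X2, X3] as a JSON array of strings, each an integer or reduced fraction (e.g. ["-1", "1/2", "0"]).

Dimensional matrix (I×L×Θ by ΔT×D×i×ℓ×X1×X2×X3):
  I: [ 0  0  1  0 -1  3  1]
  L: [ 0  1  0  1  2  0 -2]
  Θ: [ 1  0  0  0  0 -1 -2]
Echelon form has 3 nonzero rows (pivots: ΔT,D,i)
Pivot set = {ΔT,D,i}, free = {ℓ,X1,X2,X3}
RREF:
  r0: [   1    0    0    0    0   -1   -2]
  r1: [   0    1    0    1    2    0   -2]
  r2: [   0    0    1    0   -1    3    1]
Fix exponent of X1 at 1, ℓ at 0, X2 at 0, X3 at 0; solve each RREF row for its pivot's exponent:
  r0: exp(ΔT) + (0)·1 = 0 ⇒ exp(ΔT) = 0
  r1: exp(D) + (2)·1 = 0 ⇒ exp(D) = -2
  r2: exp(i) + (-1)·1 = 0 ⇒ exp(i) = 1
Π_2 = D^-2 · i · X1

["0", "-2", "1", "0", "1", "0", "0"]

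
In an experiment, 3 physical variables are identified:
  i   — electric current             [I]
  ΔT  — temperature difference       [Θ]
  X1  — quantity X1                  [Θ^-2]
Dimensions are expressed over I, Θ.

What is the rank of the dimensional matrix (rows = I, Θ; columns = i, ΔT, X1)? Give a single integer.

Exponent matrix [I,Θ] × [i,ΔT,X1]:
  I: [ 1  0  0]
  Θ: [ 0  1 -2]
Echelon form has 2 nonzero rows (pivots: i,ΔT)

2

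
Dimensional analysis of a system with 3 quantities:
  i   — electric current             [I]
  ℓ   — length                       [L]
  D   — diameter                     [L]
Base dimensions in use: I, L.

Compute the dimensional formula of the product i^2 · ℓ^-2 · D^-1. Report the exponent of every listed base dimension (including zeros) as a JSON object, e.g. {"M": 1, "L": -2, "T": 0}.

Dimensional matrix (I×L by i×ℓ×D):
  I: [ 1  0  0]
  L: [ 0  1  1]
  [I]: (2)·1+(-2)·0+(-1)·0 = 2
  [L]: (2)·0+(-2)·1+(-1)·1 = -3
⇒ I^2 L^-3

{"I": 2, "L": -3}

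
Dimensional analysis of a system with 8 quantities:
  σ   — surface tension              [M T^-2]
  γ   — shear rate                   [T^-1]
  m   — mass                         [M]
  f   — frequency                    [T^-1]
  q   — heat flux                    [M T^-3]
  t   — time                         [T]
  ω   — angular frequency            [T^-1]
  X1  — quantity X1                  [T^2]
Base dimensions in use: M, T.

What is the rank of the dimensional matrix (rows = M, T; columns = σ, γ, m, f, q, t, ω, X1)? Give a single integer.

2

Exponent matrix [M,T] × [σ,γ,m,f,q,t,ω,X1]:
  M: [ 1  0  1  0  1  0  0  0]
  T: [-2 -1  0 -1 -3  1 -1  2]
Echelon form has 2 nonzero rows (pivots: σ,γ)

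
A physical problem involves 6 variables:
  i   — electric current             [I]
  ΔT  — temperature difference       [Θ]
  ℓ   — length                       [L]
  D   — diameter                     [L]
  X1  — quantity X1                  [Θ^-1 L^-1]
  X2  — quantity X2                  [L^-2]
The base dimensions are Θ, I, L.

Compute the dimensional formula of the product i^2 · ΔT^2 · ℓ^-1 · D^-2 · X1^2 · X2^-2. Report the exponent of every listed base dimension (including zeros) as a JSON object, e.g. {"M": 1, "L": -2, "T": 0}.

Write exponents as rows Θ,I,L / cols i,ΔT,ℓ,D,X1,X2:
  Θ: [ 0  1  0  0 -1  0]
  I: [ 1  0  0  0  0  0]
  L: [ 0  0  1  1 -1 -2]
  [Θ]: (2)·0+(2)·1+(-1)·0+(-2)·0+(2)·-1+(-2)·0 = 0
  [I]: (2)·1+(2)·0+(-1)·0+(-2)·0+(2)·0+(-2)·0 = 2
  [L]: (2)·0+(2)·0+(-1)·1+(-2)·1+(2)·-1+(-2)·-2 = -1
⇒ I^2 L^-1

{"Θ": 0, "I": 2, "L": -1}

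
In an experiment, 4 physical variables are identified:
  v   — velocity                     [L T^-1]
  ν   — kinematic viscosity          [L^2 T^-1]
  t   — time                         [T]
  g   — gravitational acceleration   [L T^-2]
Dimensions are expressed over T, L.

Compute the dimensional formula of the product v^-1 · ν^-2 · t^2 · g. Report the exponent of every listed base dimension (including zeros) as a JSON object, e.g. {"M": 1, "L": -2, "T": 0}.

Dimensional matrix (T×L by v×ν×t×g):
  T: [-1 -1  1 -2]
  L: [ 1  2  0  1]
  [T]: (-1)·-1+(-2)·-1+(2)·1+(1)·-2 = 3
  [L]: (-1)·1+(-2)·2+(2)·0+(1)·1 = -4
⇒ T^3 L^-4

{"T": 3, "L": -4}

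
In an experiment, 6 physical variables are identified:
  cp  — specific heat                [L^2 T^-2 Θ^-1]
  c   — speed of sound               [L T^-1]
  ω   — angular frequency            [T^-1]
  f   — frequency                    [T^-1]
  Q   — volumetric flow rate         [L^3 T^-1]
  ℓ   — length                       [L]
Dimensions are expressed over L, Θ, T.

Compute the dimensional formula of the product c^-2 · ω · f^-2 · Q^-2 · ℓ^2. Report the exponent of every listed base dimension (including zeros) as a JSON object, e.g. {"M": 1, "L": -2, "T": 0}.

Dimensional matrix (L×Θ×T by cp×c×ω×f×Q×ℓ):
  L: [ 2  1  0  0  3  1]
  Θ: [-1  0  0  0  0  0]
  T: [-2 -1 -1 -1 -1  0]
  [L]: (-2)·1+(1)·0+(-2)·0+(-2)·3+(2)·1 = -6
  [Θ]: (-2)·0+(1)·0+(-2)·0+(-2)·0+(2)·0 = 0
  [T]: (-2)·-1+(1)·-1+(-2)·-1+(-2)·-1+(2)·0 = 5
⇒ L^-6 T^5

{"L": -6, "Θ": 0, "T": 5}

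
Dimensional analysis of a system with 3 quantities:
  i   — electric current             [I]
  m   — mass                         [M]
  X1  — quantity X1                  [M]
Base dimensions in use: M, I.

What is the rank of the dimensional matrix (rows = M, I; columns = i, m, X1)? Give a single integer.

Exponent matrix [M,I] × [i,m,X1]:
  M: [ 0  1  1]
  I: [ 1  0  0]
RREF → pivots at {i,m} ⇒ r = 2

2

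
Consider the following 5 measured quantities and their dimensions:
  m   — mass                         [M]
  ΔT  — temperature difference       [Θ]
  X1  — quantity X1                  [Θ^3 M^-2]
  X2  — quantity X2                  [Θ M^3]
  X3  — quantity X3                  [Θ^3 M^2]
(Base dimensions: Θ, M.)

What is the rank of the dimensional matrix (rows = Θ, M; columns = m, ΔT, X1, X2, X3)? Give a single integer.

2

Dimensional matrix (Θ×M by m×ΔT×X1×X2×X3):
  Θ: [ 0  1  3  1  3]
  M: [ 1  0 -2  3  2]
Row reduction gives pivot columns m,ΔT; rank = 2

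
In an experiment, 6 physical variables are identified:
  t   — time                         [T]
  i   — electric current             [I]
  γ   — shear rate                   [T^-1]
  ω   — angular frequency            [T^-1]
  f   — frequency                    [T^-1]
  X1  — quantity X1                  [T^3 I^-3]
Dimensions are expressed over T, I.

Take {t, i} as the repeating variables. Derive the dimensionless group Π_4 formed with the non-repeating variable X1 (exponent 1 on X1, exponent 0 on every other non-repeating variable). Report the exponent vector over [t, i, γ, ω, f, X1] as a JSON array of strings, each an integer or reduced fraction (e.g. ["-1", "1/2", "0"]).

["-3", "3", "0", "0", "0", "1"]

Exponent matrix [T,I] × [t,i,γ,ω,f,X1]:
  T: [ 1  0 -1 -1 -1  3]
  I: [ 0  1  0  0  0 -3]
Echelon form has 2 nonzero rows (pivots: t,i)
Pivot set = {t,i}, free = {γ,ω,f,X1}
RREF:
  r0: [   1    0   -1   -1   -1    3]
  r1: [   0    1    0    0    0   -3]
Fix exponent of X1 at 1, γ at 0, ω at 0, f at 0; solve each RREF row for its pivot's exponent:
  r0: exp(t) + (3)·1 = 0 ⇒ exp(t) = -3
  r1: exp(i) + (-3)·1 = 0 ⇒ exp(i) = 3
Π_4 = t^-3 · i^3 · X1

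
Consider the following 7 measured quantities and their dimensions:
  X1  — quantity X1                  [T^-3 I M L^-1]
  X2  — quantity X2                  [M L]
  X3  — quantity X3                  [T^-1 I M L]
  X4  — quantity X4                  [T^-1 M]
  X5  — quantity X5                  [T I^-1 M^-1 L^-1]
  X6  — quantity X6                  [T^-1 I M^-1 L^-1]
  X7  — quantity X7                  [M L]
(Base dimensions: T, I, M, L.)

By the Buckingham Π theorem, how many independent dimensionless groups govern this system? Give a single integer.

4

Dimensional matrix (T×I×M×L by X1×X2×X3×X4×X5×X6×X7):
  T: [-3  0 -1 -1  1 -1  0]
  I: [ 1  0  1  0 -1  1  0]
  M: [ 1  1  1  1 -1 -1  1]
  L: [-1  1  1  0 -1 -1  1]
Row reduction gives pivot columns X1,X2,X3; rank = 3
7 vars − rank 3 = 4 Π groups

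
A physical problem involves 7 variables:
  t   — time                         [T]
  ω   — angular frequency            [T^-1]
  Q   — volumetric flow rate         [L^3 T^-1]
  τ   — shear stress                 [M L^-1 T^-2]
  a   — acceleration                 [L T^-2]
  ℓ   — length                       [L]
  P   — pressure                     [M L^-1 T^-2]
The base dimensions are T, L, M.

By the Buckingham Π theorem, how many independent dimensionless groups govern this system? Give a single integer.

Write exponents as rows T,L,M / cols t,ω,Q,τ,a,ℓ,P:
  T: [ 1 -1 -1 -2 -2  0 -2]
  L: [ 0  0  3 -1  1  1 -1]
  M: [ 0  0  0  1  0  0  1]
Echelon form has 3 nonzero rows (pivots: t,Q,τ)
n=7, r=3 ⇒ 4 dimensionless groups

4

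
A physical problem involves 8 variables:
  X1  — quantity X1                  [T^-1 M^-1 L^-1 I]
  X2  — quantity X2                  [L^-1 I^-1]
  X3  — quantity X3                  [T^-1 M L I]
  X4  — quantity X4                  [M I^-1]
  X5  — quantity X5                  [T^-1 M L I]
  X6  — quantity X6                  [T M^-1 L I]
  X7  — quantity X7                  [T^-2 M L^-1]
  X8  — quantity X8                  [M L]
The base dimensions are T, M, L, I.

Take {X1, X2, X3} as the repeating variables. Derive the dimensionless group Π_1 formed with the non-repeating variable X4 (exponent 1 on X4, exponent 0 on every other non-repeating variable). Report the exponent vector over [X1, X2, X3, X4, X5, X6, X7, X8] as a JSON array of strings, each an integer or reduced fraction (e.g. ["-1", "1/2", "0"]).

Dimensional matrix (T×M×L×I by X1×X2×X3×X4×X5×X6×X7×X8):
  T: [-1  0 -1  0 -1  1 -2  0]
  M: [-1  0  1  1  1 -1  1  1]
  L: [-1 -1  1  0  1  1 -1  1]
  I: [ 1 -1  1 -1  1  1  0  0]
Echelon form has 3 nonzero rows (pivots: X1,X2,X3)
Repeat: X1,X2,X3; free: X4,X5,X6,X7,X8
RREF:
  r0: [   1    0    0 -1/2    0    0  1/2 -1/2]
  r1: [   0    1    0    1    0   -2    2    0]
  r2: [   0    0    1  1/2    1   -1  3/2  1/2]
  r3: [   0    0    0    0    0    0    0    0]
Fix exponent of X4 at 1, X5 at 0, X6 at 0, X7 at 0, X8 at 0; solve each RREF row for its pivot's exponent:
  r0: exp(X1) + (-1/2)·1 = 0 ⇒ exp(X1) = 1/2
  r1: exp(X2) + (1)·1 = 0 ⇒ exp(X2) = -1
  r2: exp(X3) + (1/2)·1 = 0 ⇒ exp(X3) = -1/2
Π_1 = X1^(1/2) · X2^-1 · X3^(-1/2) · X4

["1/2", "-1", "-1/2", "1", "0", "0", "0", "0"]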